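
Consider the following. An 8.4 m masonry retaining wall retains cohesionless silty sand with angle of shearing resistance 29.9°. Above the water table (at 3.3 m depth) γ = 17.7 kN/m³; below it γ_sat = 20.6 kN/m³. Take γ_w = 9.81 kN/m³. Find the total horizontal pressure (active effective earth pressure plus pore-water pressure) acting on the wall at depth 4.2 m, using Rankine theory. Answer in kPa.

31.6 kPa

K_a = (1 − sin φ)/(1 + sin φ) = 0.3347.
γ' = 20.6 − 9.81 = 10.79 kN/m³.
Effective vertical stress at 4.2 m: σ'_v = 17.7×3.3 + 10.79×0.900 = 68.12 kPa.
σ'_h = K_a σ'_v = 0.3347 × 68.12 = 22.80 kPa; u = γ_w × 0.900 = 8.829 kPa.
Total σ_h = 22.80 + 8.829 = 31.63 kPa.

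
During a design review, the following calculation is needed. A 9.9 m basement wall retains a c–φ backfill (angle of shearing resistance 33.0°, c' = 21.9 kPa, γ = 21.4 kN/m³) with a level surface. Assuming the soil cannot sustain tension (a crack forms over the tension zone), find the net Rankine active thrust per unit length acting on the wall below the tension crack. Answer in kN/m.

119 kN/m

K_a = 0.2948; √K_a = 0.5430.
Tension-crack depth z_c = 2c/(γ√K_a) = 2×21.9/(21.4×0.5430) = 3.770 m.
σ_a at base = K_a γ H − 2c√K_a = 0.2948×21.4×9.9 − 2×21.9×0.5430 = 38.68 kPa.
P_a = ½ × 38.68 × (H − z_c) = 0.5×38.68×6.130 = 118.5 kN/m.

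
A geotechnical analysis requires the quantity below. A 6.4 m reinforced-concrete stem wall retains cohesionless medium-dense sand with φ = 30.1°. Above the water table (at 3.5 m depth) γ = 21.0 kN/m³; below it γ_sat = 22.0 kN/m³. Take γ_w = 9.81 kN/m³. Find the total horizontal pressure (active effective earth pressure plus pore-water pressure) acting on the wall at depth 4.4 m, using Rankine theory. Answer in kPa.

K_a = (1 − sin φ)/(1 + sin φ) = 0.3320.
γ' = 22.0 − 9.81 = 12.19 kN/m³.
Effective vertical stress at 4.4 m: σ'_v = 21.0×3.5 + 12.19×0.900 = 84.47 kPa.
σ'_h = K_a σ'_v = 0.3320 × 84.47 = 28.04 kPa; u = γ_w × 0.900 = 8.829 kPa.
Total σ_h = 28.04 + 8.829 = 36.87 kPa.

36.9 kPa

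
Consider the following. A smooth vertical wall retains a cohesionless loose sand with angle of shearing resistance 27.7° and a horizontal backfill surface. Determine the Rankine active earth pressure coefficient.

K_a = tan²(45° − φ/2) = tan²(31.15°) = 0.3653.

0.365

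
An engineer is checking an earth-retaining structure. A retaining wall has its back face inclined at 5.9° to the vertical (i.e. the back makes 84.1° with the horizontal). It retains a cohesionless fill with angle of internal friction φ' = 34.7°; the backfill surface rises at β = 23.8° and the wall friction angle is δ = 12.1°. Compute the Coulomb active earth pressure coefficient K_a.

0.422

K_a = sin²(α+φ) / [sin²α · sin(α−δ) · (1 + √{sin(φ+δ)sin(φ−β) / (sin(α−δ)sin(α+β))})²].
With α = 84.1°, φ = 34.7°, δ = 12.1°, β = 23.8°: K_a = 0.4222.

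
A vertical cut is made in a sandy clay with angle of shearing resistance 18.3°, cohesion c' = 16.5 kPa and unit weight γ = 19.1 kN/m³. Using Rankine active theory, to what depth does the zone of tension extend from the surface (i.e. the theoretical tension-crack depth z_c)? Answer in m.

2.39 m

K_a = tan²(45° − 18.3°/2) = 0.5221; √K_a = 0.7226.
The active pressure is zero where K_a γ z = 2c√K_a, so z_c = 2c/(γ√K_a) = 2×16.5/(19.1×0.7226) = 2.391 m.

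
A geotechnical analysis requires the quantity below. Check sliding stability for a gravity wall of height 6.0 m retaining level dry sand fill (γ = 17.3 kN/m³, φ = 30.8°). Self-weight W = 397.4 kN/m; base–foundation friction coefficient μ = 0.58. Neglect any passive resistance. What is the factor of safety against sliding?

2.29

K_a = tan²(45° − 30.8°/2) = 0.3227.
P_a = ½K_aγH² = 0.5×0.3227×17.3×6.0² = 100.5 kN/m, acting at H/3 = 2.000 m above the base.
FS_sliding = μW / P_a = 0.58×397.4 / 100.5 = 2.294.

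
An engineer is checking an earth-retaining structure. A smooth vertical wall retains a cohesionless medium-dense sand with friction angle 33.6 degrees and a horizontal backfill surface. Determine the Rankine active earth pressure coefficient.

K_a = tan²(45° − φ/2) = tan²(28.20°) = 0.2875.

0.288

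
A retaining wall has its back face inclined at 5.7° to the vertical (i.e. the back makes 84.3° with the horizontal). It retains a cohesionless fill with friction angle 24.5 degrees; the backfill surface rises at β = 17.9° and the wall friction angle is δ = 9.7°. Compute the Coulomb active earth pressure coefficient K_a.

K_a = sin²(α+φ) / [sin²α · sin(α−δ) · (1 + √{sin(φ+δ)sin(φ−β) / (sin(α−δ)sin(α+β))})²].
With α = 84.3°, φ = 24.5°, δ = 9.7°, β = 17.9°: K_a = 0.5896.

0.590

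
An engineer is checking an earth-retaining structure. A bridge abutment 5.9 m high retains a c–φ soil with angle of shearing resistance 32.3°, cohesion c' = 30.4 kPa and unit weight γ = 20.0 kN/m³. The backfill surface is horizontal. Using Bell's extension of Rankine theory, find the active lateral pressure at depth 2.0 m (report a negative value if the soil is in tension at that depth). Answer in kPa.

-21.4 kPa

K_a = (1 − sin φ)/(1 + sin φ) = 0.3035.
σ_a = K_a γ z − 2c√K_a = 0.3035×20.0×2.0 − 2×30.4×0.5509 = -21.35 kPa.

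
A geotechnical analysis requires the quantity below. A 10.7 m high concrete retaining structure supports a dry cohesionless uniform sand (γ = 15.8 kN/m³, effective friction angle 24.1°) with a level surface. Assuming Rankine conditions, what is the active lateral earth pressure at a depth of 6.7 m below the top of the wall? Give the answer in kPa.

K_a = (1 − sin φ)/(1 + sin φ) = 0.4201.
σ_h = K_a γ z = 0.4201 × 15.8 × 6.7 = 44.47 kPa.

44.5 kPa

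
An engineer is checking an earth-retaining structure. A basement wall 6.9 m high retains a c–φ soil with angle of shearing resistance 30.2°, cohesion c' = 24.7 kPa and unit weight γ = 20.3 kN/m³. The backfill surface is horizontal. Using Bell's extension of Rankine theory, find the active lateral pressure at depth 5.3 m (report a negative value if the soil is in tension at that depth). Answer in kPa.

7.17 kPa

K_a = (1 − sin φ)/(1 + sin φ) = 0.3307.
σ_a = K_a γ z − 2c√K_a = 0.3307×20.3×5.3 − 2×24.7×0.5750 = 7.169 kPa.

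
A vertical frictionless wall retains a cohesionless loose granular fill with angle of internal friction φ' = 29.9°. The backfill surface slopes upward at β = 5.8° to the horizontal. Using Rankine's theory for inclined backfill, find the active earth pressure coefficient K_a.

K_a = cos β · (cos β − √(cos²β − cos²φ)) / (cos β + √(cos²β − cos²φ)).
cos β = 0.9949, cos φ = 0.8669, √(cos²β − cos²φ) = 0.4881.
K_a = 0.9949 × (0.9949 − 0.4881)/(0.9949 + 0.4881) = 0.3399.

0.340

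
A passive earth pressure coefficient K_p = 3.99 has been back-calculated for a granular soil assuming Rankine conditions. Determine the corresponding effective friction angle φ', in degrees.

36.8°

K_p = (1+sin φ)/(1−sin φ) ⇒ sin φ = (K_p − 1)/(K_p + 1) = 0.5992.
φ = arcsin(0.5992) = 36.81°.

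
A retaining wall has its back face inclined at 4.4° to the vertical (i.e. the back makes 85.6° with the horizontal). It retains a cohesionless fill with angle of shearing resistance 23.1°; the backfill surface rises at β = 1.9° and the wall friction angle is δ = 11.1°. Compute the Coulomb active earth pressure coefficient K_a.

0.440

K_a = sin²(α+φ) / [sin²α · sin(α−δ) · (1 + √{sin(φ+δ)sin(φ−β) / (sin(α−δ)sin(α+β))})²].
With α = 85.6°, φ = 23.1°, δ = 11.1°, β = 1.9°: K_a = 0.4397.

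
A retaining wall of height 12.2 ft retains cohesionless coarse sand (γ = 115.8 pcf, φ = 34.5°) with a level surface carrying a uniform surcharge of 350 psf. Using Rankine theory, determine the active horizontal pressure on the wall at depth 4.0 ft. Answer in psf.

225 psf

K_a = (1 − sin φ)/(1 + sin φ) = 0.2768.
σ_v = γz + q = 115.8 × 4.0 + 350 = 813.2 psf.
σ_h = K_a σ_v = 0.2768 × 813.2 = 225.1 psf.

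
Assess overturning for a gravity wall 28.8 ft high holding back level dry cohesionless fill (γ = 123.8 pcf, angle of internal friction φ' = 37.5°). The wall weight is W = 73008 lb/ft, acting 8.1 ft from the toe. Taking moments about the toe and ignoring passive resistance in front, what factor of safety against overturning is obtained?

K_a = tan²(45° − 37.5°/2) = 0.2432.
P_a = ½K_aγH² = 0.5×0.2432×123.8×28.8² = 12490 lb/ft, acting at H/3 = 9.600 ft above the base.
Overturning moment M_o = P_a × H/3 = 12490 × 9.600 = 119900.
Resisting moment M_r = W × 8.1 = 73008 × 8.1 = 591400.
FS_overturning = M_r/M_o = 591400/119900 = 4.934.

4.93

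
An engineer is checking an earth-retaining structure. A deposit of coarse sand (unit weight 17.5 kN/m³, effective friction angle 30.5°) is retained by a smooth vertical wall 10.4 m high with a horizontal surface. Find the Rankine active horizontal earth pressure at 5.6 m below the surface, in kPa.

K_a = (1 − sin φ)/(1 + sin φ) = 0.3267.
σ_h = K_a γ z = 0.3267 × 17.5 × 5.6 = 32.01 kPa.

32.0 kPa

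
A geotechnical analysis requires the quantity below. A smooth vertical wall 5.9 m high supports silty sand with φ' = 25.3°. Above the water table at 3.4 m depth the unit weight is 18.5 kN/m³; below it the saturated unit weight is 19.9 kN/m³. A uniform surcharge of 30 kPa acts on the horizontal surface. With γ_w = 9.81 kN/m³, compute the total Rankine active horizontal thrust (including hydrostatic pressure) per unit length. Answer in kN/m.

220 kN/m

K_a = tan²(45° − φ/2) = 0.4012.
γ' = 19.9 − 9.81 = 10.09 kN/m³. h₂ = H − d_w = 2.5 m.
σ'_h: at surface K_a·q = 12.04; at WT K_a(q+γd_w) = 37.27; at base K_a(q+γd_w+γ'h₂) = 47.39 kPa.
P₁ = ½(12.04+37.27)×3.4 = 83.82; P₂ = ½(37.27+47.39)×2.5 = 105.8; P_w = ½γ_w h₂² = 30.66.
Total = 83.82+105.8+30.66 = 220.3 kN/m.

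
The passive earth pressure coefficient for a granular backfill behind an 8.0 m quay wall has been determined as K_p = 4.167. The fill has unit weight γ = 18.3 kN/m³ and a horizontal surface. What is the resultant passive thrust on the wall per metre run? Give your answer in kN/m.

P = ½ K_p γ H² = 0.5 × 4.167 × 18.3 × 8.0² = 2440 kN/m.

2440 kN/m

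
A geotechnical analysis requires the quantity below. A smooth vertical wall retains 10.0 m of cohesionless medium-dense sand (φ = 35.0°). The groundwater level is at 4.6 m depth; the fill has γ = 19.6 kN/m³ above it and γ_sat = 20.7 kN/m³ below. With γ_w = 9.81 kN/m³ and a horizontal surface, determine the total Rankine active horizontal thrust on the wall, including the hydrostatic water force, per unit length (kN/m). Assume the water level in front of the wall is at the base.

K_a = tan²(45° − φ/2) = 0.2710.
γ' = 20.7 − 9.81 = 10.89 kN/m³. Depth below WT = 5.4 m.
σ'_h at WT = K_a γ d_w = 24.43 kPa; at base = 24.43 + K_a γ' × 5.4 = 40.37 kPa.
P₁ (0–4.6 m) = ½×24.43×4.6 = 56.19. P₂ (4.6–10.0 m) = ½(24.43+40.37)×5.4 = 175.0.
P_w = ½ γ_w h₂² = 0.5×9.81×5.4² = 143.0. Total = 56.19+175.0+143.0 = 374.2 kN/m.

374 kN/m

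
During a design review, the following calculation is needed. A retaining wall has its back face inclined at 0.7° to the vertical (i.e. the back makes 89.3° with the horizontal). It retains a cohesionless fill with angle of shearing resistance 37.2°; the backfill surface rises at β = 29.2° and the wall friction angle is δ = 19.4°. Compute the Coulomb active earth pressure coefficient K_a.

K_a = sin²(α+φ) / [sin²α · sin(α−δ) · (1 + √{sin(φ+δ)sin(φ−β) / (sin(α−δ)sin(α+β))})²].
With α = 89.3°, φ = 37.2°, δ = 19.4°, β = 29.2°: K_a = 0.3639.

0.364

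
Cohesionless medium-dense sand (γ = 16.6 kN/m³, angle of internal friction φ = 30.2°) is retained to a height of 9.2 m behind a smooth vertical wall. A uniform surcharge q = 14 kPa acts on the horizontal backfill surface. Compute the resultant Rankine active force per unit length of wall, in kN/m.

275 kN/m

K_a = tan²(45° − φ/2) = 0.3307.
Soil triangle: ½ K_a γ H² = 0.5×0.3307×16.6×9.2² = 232.3 kN/m.
Surcharge rectangle: K_a q H = 0.3307×14×9.2 = 42.59 kN/m.
Total = 232.3 + 42.59 = 274.9 kN/m.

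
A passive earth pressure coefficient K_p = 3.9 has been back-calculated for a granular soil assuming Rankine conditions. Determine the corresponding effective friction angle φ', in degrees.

36.3°

K_p = (1+sin φ)/(1−sin φ) ⇒ sin φ = (K_p − 1)/(K_p + 1) = 0.5918.
φ = arcsin(0.5918) = 36.29°.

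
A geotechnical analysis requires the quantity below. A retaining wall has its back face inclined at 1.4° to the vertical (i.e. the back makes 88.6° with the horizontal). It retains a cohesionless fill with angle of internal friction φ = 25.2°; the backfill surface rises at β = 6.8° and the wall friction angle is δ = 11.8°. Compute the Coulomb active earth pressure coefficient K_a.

0.413

K_a = sin²(α+φ) / [sin²α · sin(α−δ) · (1 + √{sin(φ+δ)sin(φ−β) / (sin(α−δ)sin(α+β))})²].
With α = 88.6°, φ = 25.2°, δ = 11.8°, β = 6.8°: K_a = 0.4134.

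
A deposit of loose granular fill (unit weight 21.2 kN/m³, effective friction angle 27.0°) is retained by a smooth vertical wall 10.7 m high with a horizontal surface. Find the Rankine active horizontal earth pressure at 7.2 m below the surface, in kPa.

K_a = (1 − sin φ)/(1 + sin φ) = 0.3755.
σ_h = K_a γ z = 0.3755 × 21.2 × 7.2 = 57.32 kPa.

57.3 kPa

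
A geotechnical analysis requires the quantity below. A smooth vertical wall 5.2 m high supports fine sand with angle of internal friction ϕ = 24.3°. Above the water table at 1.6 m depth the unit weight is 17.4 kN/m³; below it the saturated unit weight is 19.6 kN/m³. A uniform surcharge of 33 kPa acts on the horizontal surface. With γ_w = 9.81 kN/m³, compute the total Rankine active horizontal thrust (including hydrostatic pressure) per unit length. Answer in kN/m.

213 kN/m

K_a = tan²(45° − φ/2) = 0.4169.
γ' = 19.6 − 9.81 = 9.790 kN/m³. h₂ = H − d_w = 3.6 m.
σ'_h: at surface K_a·q = 13.76; at WT K_a(q+γd_w) = 25.37; at base K_a(q+γd_w+γ'h₂) = 40.06 kPa.
P₁ = ½(13.76+25.37)×1.6 = 31.30; P₂ = ½(25.37+40.06)×3.6 = 117.8; P_w = ½γ_w h₂² = 63.57.
Total = 31.30+117.8+63.57 = 212.6 kN/m.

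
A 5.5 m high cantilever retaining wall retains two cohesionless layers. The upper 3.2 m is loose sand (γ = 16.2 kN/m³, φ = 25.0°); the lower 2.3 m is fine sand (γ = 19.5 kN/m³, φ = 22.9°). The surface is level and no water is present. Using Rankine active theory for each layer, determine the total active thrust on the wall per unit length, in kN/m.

109 kN/m

K_a1 = tan²(45°−25.0°/2) = 0.4059; K_a2 = tan²(45°−22.9°/2) = 0.4398.
Layer 1: σ at base = K_a1 γ₁ h₁ = 21.04 kPa; P₁ = ½×21.04×3.2 = 33.66.
Layer 2: σ_v at top = γ₁h₁ = 51.84; σ_h top = K_a2×51.84 = 22.80; σ_h base = K_a2×(51.84+19.5×2.3) = 42.52.
P₂ = ½(22.80+42.52)×2.3 = 75.11. Total P_a = 33.66+75.11 = 108.8 kN/m.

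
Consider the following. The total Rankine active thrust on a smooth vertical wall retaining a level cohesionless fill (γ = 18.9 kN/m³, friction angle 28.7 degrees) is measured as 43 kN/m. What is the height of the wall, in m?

K_a = 0.3511. P_a = ½ K_a γ H² ⇒ H = √(2P_a/(K_a γ)).
H = √(2×43/(0.3511×18.9)) = 3.600 m.

3.60 m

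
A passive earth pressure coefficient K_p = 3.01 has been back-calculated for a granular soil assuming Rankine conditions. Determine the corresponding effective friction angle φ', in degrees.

30.1°

K_p = (1+sin φ)/(1−sin φ) ⇒ sin φ = (K_p − 1)/(K_p + 1) = 0.5012.
φ = arcsin(0.5012) = 30.08°.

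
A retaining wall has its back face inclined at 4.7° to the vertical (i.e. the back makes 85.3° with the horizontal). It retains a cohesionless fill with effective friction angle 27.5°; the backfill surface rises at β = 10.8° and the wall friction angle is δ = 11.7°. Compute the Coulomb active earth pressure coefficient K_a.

0.432

K_a = sin²(α+φ) / [sin²α · sin(α−δ) · (1 + √{sin(φ+δ)sin(φ−β) / (sin(α−δ)sin(α+β))})²].
With α = 85.3°, φ = 27.5°, δ = 11.7°, β = 10.8°: K_a = 0.4323.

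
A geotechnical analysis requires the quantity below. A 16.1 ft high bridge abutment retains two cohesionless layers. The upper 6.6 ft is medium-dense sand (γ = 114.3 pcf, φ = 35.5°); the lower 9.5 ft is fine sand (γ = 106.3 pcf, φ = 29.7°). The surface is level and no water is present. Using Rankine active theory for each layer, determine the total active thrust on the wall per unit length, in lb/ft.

K_a1 = tan²(45°−35.5°/2) = 0.2653; K_a2 = tan²(45°−29.7°/2) = 0.3374.
Layer 1: σ at base = K_a1 γ₁ h₁ = 200.1 psf; P₁ = ½×200.1×6.6 = 660.4.
Layer 2: σ_v at top = γ₁h₁ = 754.4; σ_h top = K_a2×754.4 = 254.5; σ_h base = K_a2×(754.4+106.3×9.5) = 595.2.
P₂ = ½(254.5+595.2)×9.5 = 4036. Total P_a = 660.4+4036 = 4697 lb/ft.

4700 lb/ft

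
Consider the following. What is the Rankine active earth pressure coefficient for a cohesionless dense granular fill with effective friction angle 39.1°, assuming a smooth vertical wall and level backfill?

0.226

K_a = (1 − sin φ)/(1 + sin φ) = (1 − sin 39.1°)/(1 + sin 39.1°) = 0.2265.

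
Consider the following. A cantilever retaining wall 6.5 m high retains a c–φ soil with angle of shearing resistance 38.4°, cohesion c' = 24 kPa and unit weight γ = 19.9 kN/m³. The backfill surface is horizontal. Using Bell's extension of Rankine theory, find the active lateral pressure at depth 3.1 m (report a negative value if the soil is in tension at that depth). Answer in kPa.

-8.79 kPa

K_a = (1 − sin φ)/(1 + sin φ) = 0.2337.
σ_a = K_a γ z − 2c√K_a = 0.2337×19.9×3.1 − 2×24×0.4834 = -8.788 kPa.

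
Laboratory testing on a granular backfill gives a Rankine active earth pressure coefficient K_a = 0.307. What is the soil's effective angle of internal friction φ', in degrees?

K_a = tan²(45° − φ/2) ⇒ 45° − φ/2 = arctan(√0.307) = 28.99°.
φ = 2(45° − 28.99°) = 32.02°.

32.0°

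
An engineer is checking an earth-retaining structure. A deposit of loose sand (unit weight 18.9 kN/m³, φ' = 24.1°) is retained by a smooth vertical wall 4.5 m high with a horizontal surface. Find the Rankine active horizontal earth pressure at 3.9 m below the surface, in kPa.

K_a = (1 − sin φ)/(1 + sin φ) = 0.4201.
σ_h = K_a γ z = 0.4201 × 18.9 × 3.9 = 30.97 kPa.

31.0 kPa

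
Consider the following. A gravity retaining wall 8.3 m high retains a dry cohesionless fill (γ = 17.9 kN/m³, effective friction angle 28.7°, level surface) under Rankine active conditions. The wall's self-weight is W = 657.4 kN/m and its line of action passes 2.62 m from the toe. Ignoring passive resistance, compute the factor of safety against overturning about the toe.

2.88

K_a = tan²(45° − 28.7°/2) = 0.3511.
P_a = ½K_aγH² = 0.5×0.3511×17.9×8.3² = 216.5 kN/m, acting at H/3 = 2.767 m above the base.
Overturning moment M_o = P_a × H/3 = 216.5 × 2.767 = 599.0.
Resisting moment M_r = W × 2.62 = 657.4 × 2.62 = 1722.
FS_overturning = M_r/M_o = 1722/599.0 = 2.875.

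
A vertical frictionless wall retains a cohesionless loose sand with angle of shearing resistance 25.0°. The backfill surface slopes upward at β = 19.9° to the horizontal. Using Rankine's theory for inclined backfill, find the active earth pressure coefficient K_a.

K_a = cos β · (cos β − √(cos²β − cos²φ)) / (cos β + √(cos²β − cos²φ)).
cos β = 0.9403, cos φ = 0.9063, √(cos²β − cos²φ) = 0.2505.
K_a = 0.9403 × (0.9403 − 0.2505)/(0.9403 + 0.2505) = 0.5447.

0.545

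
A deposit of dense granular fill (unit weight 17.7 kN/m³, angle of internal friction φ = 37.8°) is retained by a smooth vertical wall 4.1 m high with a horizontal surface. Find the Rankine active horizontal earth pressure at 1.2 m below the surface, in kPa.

5.10 kPa

K_a = (1 − sin φ)/(1 + sin φ) = 0.2400.
σ_h = K_a γ z = 0.2400 × 17.7 × 1.2 = 5.098 kPa.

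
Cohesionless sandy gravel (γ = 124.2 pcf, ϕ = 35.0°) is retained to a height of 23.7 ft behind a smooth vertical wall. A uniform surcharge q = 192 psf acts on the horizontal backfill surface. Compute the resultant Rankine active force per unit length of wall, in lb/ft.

K_a = tan²(45° − φ/2) = 0.2710.
Soil triangle: ½ K_a γ H² = 0.5×0.2710×124.2×23.7² = 9452 lb/ft.
Surcharge rectangle: K_a q H = 0.2710×192×23.7 = 1233 lb/ft.
Total = 9452 + 1233 = 10690 lb/ft.

10700 lb/ft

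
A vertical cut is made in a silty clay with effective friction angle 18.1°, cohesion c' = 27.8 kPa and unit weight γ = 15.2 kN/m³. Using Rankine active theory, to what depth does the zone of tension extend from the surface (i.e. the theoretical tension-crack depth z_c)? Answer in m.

K_a = tan²(45° − 18.1°/2) = 0.5259; √K_a = 0.7252.
The active pressure is zero where K_a γ z = 2c√K_a, so z_c = 2c/(γ√K_a) = 2×27.8/(15.2×0.7252) = 5.044 m.

5.04 m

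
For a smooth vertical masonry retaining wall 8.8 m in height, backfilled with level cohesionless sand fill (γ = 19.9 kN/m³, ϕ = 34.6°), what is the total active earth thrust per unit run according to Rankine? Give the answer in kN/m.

212 kN/m

K_a = tan²(45° − φ/2) = 0.2756.
P_a = ½ K_a γ H² = 0.5 × 0.2756 × 19.9 × 8.8² = 212.4 kN/m.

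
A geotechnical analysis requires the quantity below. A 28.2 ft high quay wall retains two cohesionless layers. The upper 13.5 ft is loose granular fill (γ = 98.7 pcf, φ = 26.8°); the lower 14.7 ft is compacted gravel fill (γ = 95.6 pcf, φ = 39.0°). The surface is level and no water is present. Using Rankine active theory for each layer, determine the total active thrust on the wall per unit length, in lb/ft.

K_a1 = tan²(45°−26.8°/2) = 0.3785; K_a2 = tan²(45°−39.0°/2) = 0.2275.
Layer 1: σ at base = K_a1 γ₁ h₁ = 504.3 psf; P₁ = ½×504.3×13.5 = 3404.
Layer 2: σ_v at top = γ₁h₁ = 1332; σ_h top = K_a2×1332 = 303.1; σ_h base = K_a2×(1332+95.6×14.7) = 622.9.
P₂ = ½(303.1+622.9)×14.7 = 6806. Total P_a = 3404+6806 = 10210 lb/ft.

10200 lb/ft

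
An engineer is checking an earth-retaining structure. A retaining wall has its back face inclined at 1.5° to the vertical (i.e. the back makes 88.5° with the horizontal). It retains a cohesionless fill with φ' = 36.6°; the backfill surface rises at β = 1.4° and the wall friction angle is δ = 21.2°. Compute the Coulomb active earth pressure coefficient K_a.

K_a = sin²(α+φ) / [sin²α · sin(α−δ) · (1 + √{sin(φ+δ)sin(φ−β) / (sin(α−δ)sin(α+β))})²].
With α = 88.5°, φ = 36.6°, δ = 21.2°, β = 1.4°: K_a = 0.2434.

0.243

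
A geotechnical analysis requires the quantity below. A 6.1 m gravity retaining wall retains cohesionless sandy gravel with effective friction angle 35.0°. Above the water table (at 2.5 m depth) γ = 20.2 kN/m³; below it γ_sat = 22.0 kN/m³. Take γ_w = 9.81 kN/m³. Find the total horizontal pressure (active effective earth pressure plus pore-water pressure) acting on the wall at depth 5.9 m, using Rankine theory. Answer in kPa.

58.3 kPa

K_a = (1 − sin φ)/(1 + sin φ) = 0.2710.
γ' = 22.0 − 9.81 = 12.19 kN/m³.
Effective vertical stress at 5.9 m: σ'_v = 20.2×2.5 + 12.19×3.40 = 91.95 kPa.
σ'_h = K_a σ'_v = 0.2710 × 91.95 = 24.92 kPa; u = γ_w × 3.40 = 33.35 kPa.
Total σ_h = 24.92 + 33.35 = 58.27 kPa.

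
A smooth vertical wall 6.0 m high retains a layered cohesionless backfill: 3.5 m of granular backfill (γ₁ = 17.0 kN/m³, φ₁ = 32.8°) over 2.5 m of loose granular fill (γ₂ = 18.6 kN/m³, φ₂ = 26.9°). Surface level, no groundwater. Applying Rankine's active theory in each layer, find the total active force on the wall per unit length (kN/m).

109 kN/m

K_a1 = tan²(45°−32.8°/2) = 0.2973; K_a2 = tan²(45°−26.9°/2) = 0.3770.
Layer 1: σ at base = K_a1 γ₁ h₁ = 17.69 kPa; P₁ = ½×17.69×3.5 = 30.95.
Layer 2: σ_v at top = γ₁h₁ = 59.50; σ_h top = K_a2×59.50 = 22.43; σ_h base = K_a2×(59.50+18.6×2.5) = 39.96.
P₂ = ½(22.43+39.96)×2.5 = 77.99. Total P_a = 30.95+77.99 = 108.9 kN/m.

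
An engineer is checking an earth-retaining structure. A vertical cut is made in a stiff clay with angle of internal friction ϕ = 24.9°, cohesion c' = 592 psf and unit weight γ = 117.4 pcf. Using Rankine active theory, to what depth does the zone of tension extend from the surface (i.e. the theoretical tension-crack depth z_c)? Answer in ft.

K_a = tan²(45° − 24.9°/2) = 0.4074; √K_a = 0.6383.
The active pressure is zero where K_a γ z = 2c√K_a, so z_c = 2c/(γ√K_a) = 2×592/(117.4×0.6383) = 15.80 ft.

15.8 ft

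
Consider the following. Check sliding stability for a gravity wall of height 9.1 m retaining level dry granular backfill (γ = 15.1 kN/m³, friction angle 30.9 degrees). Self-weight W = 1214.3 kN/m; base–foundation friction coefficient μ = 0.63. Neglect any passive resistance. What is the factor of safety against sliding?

K_a = tan²(45° − 30.9°/2) = 0.3214.
P_a = ½K_aγH² = 0.5×0.3214×15.1×9.1² = 200.9 kN/m, acting at H/3 = 3.033 m above the base.
FS_sliding = μW / P_a = 0.63×1214.3 / 200.9 = 3.807.

3.81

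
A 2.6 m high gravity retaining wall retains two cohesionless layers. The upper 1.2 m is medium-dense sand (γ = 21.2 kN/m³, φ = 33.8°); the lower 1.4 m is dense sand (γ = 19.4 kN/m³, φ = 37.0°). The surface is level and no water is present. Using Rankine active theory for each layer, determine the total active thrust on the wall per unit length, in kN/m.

17.9 kN/m

K_a1 = tan²(45°−33.8°/2) = 0.2851; K_a2 = tan²(45°−37.0°/2) = 0.2486.
Layer 1: σ at base = K_a1 γ₁ h₁ = 7.253 kPa; P₁ = ½×7.253×1.2 = 4.352.
Layer 2: σ_v at top = γ₁h₁ = 25.44; σ_h top = K_a2×25.44 = 6.324; σ_h base = K_a2×(25.44+19.4×1.4) = 13.08.
P₂ = ½(6.324+13.08)×1.4 = 13.58. Total P_a = 4.352+13.58 = 17.93 kN/m.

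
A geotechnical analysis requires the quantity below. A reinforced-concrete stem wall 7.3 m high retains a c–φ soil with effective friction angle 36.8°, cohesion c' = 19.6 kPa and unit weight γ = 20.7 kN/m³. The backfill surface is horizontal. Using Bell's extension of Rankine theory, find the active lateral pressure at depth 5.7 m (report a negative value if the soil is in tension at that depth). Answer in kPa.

9.96 kPa

K_a = (1 − sin φ)/(1 + sin φ) = 0.2508.
σ_a = K_a γ z − 2c√K_a = 0.2508×20.7×5.7 − 2×19.6×0.5008 = 9.958 kPa.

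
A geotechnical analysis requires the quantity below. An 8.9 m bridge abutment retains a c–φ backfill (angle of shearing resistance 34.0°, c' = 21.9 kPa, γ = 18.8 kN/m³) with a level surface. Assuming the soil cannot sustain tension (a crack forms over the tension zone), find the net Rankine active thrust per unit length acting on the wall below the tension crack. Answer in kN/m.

K_a = 0.2827; √K_a = 0.5317.
Tension-crack depth z_c = 2c/(γ√K_a) = 2×21.9/(18.8×0.5317) = 4.382 m.
σ_a at base = K_a γ H − 2c√K_a = 0.2827×18.8×8.9 − 2×21.9×0.5317 = 24.01 kPa.
P_a = ½ × 24.01 × (H − z_c) = 0.5×24.01×4.518 = 54.25 kN/m.

54.3 kN/m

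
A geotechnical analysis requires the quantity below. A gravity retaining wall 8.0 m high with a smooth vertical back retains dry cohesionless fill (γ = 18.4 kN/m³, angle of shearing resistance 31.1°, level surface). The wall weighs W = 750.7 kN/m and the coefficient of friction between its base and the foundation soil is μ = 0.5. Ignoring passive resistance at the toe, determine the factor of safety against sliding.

K_a = tan²(45° − 31.1°/2) = 0.3188.
P_a = ½K_aγH² = 0.5×0.3188×18.4×8.0² = 187.7 kN/m, acting at H/3 = 2.667 m above the base.
FS_sliding = μW / P_a = 0.5×750.7 / 187.7 = 2.000.

2.00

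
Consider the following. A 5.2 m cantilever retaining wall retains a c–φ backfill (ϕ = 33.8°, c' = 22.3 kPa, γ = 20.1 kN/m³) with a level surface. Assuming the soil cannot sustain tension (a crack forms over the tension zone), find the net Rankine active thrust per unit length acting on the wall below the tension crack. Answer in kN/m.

3.13 kN/m

K_a = 0.2851; √K_a = 0.5340.
Tension-crack depth z_c = 2c/(γ√K_a) = 2×22.3/(20.1×0.5340) = 4.156 m.
σ_a at base = K_a γ H − 2c√K_a = 0.2851×20.1×5.2 − 2×22.3×0.5340 = 5.985 kPa.
P_a = ½ × 5.985 × (H − z_c) = 0.5×5.985×1.044 = 3.125 kN/m.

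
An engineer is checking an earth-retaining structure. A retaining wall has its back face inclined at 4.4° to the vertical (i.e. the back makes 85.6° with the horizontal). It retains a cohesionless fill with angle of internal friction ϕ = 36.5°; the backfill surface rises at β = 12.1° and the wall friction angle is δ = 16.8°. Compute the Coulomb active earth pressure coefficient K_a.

K_a = sin²(α+φ) / [sin²α · sin(α−δ) · (1 + √{sin(φ+δ)sin(φ−β) / (sin(α−δ)sin(α+β))})²].
With α = 85.6°, φ = 36.5°, δ = 16.8°, β = 12.1°: K_a = 0.3029.

0.303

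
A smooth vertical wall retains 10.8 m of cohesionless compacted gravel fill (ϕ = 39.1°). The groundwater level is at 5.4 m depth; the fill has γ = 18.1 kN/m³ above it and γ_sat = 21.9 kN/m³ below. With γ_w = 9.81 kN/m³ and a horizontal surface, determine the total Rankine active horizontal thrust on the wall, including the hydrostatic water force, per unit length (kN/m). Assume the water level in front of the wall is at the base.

K_a = tan²(45° − φ/2) = 0.2265.
γ' = 21.9 − 9.81 = 12.09 kN/m³. Depth below WT = 5.4 m.
σ'_h at WT = K_a γ d_w = 22.14 kPa; at base = 22.14 + K_a γ' × 5.4 = 36.92 kPa.
P₁ (0–5.4 m) = ½×22.14×5.4 = 59.77. P₂ (5.4–10.8 m) = ½(22.14+36.92)×5.4 = 159.5.
P_w = ½ γ_w h₂² = 0.5×9.81×5.4² = 143.0. Total = 59.77+159.5+143.0 = 362.3 kN/m.

362 kN/m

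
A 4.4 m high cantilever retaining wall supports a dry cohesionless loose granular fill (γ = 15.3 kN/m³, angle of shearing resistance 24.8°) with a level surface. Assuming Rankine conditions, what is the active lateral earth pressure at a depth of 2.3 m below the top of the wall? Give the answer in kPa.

K_a = (1 − sin φ)/(1 + sin φ) = 0.4090.
σ_h = K_a γ z = 0.4090 × 15.3 × 2.3 = 14.39 kPa.

14.4 kPa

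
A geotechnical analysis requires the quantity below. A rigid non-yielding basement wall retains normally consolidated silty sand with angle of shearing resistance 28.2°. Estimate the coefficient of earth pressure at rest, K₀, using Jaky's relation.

K₀ = 1 − sin φ' = 1 − sin 28.2° = 0.5274.

0.527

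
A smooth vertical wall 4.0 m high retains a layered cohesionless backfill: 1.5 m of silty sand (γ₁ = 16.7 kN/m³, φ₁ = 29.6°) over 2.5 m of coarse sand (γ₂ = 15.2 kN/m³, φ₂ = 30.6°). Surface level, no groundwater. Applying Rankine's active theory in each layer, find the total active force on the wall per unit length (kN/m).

42.2 kN/m

K_a1 = tan²(45°−29.6°/2) = 0.3387; K_a2 = tan²(45°−30.6°/2) = 0.3253.
Layer 1: σ at base = K_a1 γ₁ h₁ = 8.485 kPa; P₁ = ½×8.485×1.5 = 6.364.
Layer 2: σ_v at top = γ₁h₁ = 25.05; σ_h top = K_a2×25.05 = 8.150; σ_h base = K_a2×(25.05+15.2×2.5) = 20.51.
P₂ = ½(8.150+20.51)×2.5 = 35.83. Total P_a = 6.364+35.83 = 42.19 kN/m.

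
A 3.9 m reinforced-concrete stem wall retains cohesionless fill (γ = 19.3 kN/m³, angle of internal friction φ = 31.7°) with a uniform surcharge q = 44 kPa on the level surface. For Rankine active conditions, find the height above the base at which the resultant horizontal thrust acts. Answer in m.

K_a = 0.3111.
Triangular part P₁ = ½K_aγH² = 45.66 at H/3 = 1.300 m; rectangular part P₂ = K_a q H = 53.38 at H/2 = 1.950 m.
ȳ = (P₁·1.300 + P₂·1.950)/(P₁+P₂) = 1.650 m.

1.65 m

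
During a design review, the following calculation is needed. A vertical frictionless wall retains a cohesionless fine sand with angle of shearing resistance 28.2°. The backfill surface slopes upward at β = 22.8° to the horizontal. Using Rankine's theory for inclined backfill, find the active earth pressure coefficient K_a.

K_a = cos β · (cos β − √(cos²β − cos²φ)) / (cos β + √(cos²β − cos²φ)).
cos β = 0.9219, cos φ = 0.8813, √(cos²β − cos²φ) = 0.2704.
K_a = 0.9219 × (0.9219 − 0.2704)/(0.9219 + 0.2704) = 0.5037.

0.504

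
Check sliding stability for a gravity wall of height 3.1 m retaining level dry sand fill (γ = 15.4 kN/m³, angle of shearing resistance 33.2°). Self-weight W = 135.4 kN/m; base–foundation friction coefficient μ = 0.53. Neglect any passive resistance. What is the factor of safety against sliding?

3.32

K_a = tan²(45° − 33.2°/2) = 0.2924.
P_a = ½K_aγH² = 0.5×0.2924×15.4×3.1² = 21.63 kN/m, acting at H/3 = 1.033 m above the base.
FS_sliding = μW / P_a = 0.53×135.4 / 21.63 = 3.317.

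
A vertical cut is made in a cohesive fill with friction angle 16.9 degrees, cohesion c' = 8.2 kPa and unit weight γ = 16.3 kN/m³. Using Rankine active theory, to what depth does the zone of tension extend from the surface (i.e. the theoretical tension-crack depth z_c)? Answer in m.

1.36 m

K_a = tan²(45° − 16.9°/2) = 0.5495; √K_a = 0.7413.
The active pressure is zero where K_a γ z = 2c√K_a, so z_c = 2c/(γ√K_a) = 2×8.2/(16.3×0.7413) = 1.357 m.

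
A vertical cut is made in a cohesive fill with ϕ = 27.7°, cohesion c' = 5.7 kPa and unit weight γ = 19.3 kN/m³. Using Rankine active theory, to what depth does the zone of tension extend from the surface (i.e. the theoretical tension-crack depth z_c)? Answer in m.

K_a = tan²(45° − 27.7°/2) = 0.3653; √K_a = 0.6044.
The active pressure is zero where K_a γ z = 2c√K_a, so z_c = 2c/(γ√K_a) = 2×5.7/(19.3×0.6044) = 0.9772 m.

0.977 m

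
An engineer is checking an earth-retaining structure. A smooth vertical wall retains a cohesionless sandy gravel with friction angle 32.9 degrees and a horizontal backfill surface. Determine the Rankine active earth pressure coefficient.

K_a = tan²(45° − φ/2) = tan²(28.55°) = 0.2960.

0.296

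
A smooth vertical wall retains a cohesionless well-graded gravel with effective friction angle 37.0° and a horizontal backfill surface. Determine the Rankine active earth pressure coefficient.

0.249

K_a = tan²(45° − φ/2) = tan²(26.50°) = 0.2486.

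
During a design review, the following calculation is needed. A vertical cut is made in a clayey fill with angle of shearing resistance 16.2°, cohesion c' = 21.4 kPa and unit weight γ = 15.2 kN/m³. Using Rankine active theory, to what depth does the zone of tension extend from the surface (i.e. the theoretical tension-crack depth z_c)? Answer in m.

3.75 m

K_a = tan²(45° − 16.2°/2) = 0.5637; √K_a = 0.7508.
The active pressure is zero where K_a γ z = 2c√K_a, so z_c = 2c/(γ√K_a) = 2×21.4/(15.2×0.7508) = 3.750 m.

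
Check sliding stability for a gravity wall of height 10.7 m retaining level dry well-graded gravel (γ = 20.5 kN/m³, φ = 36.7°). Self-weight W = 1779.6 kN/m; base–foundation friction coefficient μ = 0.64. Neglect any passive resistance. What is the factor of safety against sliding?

K_a = tan²(45° − 36.7°/2) = 0.2519.
P_a = ½K_aγH² = 0.5×0.2519×20.5×10.7² = 295.6 kN/m, acting at H/3 = 3.567 m above the base.
FS_sliding = μW / P_a = 0.64×1779.6 / 295.6 = 3.853.

3.85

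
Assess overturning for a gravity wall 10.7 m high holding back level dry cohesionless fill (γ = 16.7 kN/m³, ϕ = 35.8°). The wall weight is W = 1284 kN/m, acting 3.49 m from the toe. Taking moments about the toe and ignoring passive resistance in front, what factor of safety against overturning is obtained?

5.02

K_a = tan²(45° − 35.8°/2) = 0.2619.
P_a = ½K_aγH² = 0.5×0.2619×16.7×10.7² = 250.3 kN/m, acting at H/3 = 3.567 m above the base.
Overturning moment M_o = P_a × H/3 = 250.3 × 3.567 = 892.9.
Resisting moment M_r = W × 3.49 = 1284 × 3.49 = 4481.
FS_overturning = M_r/M_o = 4481/892.9 = 5.019.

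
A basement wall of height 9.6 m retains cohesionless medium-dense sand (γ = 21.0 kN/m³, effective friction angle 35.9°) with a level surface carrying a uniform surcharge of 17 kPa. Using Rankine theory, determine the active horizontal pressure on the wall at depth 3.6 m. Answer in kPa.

K_a = (1 − sin φ)/(1 + sin φ) = 0.2607.
σ_v = γz + q = 21.0 × 3.6 + 17 = 92.60 kPa.
σ_h = K_a σ_v = 0.2607 × 92.60 = 24.14 kPa.

24.1 kPa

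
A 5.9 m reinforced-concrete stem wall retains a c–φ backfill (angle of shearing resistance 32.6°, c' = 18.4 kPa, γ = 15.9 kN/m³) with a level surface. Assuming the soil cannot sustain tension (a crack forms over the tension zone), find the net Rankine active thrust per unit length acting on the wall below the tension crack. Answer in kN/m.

6.67 kN/m

K_a = 0.2997; √K_a = 0.5475.
Tension-crack depth z_c = 2c/(γ√K_a) = 2×18.4/(15.9×0.5475) = 4.227 m.
σ_a at base = K_a γ H − 2c√K_a = 0.2997×15.9×5.9 − 2×18.4×0.5475 = 7.971 kPa.
P_a = ½ × 7.971 × (H − z_c) = 0.5×7.971×1.673 = 6.666 kN/m.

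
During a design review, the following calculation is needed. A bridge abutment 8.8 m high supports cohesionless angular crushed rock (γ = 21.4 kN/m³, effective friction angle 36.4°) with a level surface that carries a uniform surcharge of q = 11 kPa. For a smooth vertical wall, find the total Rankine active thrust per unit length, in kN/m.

K_a = tan²(45° − φ/2) = 0.2552.
Soil triangle: ½ K_a γ H² = 0.5×0.2552×21.4×8.8² = 211.4 kN/m.
Surcharge rectangle: K_a q H = 0.2552×11×8.8 = 24.70 kN/m.
Total = 211.4 + 24.70 = 236.1 kN/m.

236 kN/m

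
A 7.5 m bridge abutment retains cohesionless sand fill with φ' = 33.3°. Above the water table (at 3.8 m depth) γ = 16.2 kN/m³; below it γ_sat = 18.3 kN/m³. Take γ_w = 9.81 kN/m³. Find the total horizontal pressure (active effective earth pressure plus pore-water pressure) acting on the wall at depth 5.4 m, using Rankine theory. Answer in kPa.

K_a = (1 − sin φ)/(1 + sin φ) = 0.2911.
γ' = 18.3 − 9.81 = 8.490 kN/m³.
Effective vertical stress at 5.4 m: σ'_v = 16.2×3.8 + 8.490×1.60 = 75.14 kPa.
σ'_h = K_a σ'_v = 0.2911 × 75.14 = 21.88 kPa; u = γ_w × 1.60 = 15.70 kPa.
Total σ_h = 21.88 + 15.70 = 37.57 kPa.

37.6 kPa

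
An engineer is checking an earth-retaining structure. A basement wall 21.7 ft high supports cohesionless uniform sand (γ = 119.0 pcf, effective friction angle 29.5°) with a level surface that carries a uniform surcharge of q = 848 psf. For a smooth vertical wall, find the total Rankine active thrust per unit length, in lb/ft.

K_a = tan²(45° − φ/2) = 0.3401.
Soil triangle: ½ K_a γ H² = 0.5×0.3401×119.0×21.7² = 9529 lb/ft.
Surcharge rectangle: K_a q H = 0.3401×848×21.7 = 6258 lb/ft.
Total = 9529 + 6258 = 15790 lb/ft.

15800 lb/ft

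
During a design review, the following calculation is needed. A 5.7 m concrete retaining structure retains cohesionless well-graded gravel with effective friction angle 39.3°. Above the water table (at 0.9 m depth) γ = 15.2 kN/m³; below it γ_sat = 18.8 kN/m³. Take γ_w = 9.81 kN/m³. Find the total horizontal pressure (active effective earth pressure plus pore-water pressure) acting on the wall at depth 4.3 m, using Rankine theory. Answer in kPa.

43.3 kPa

K_a = (1 − sin φ)/(1 + sin φ) = 0.2245.
γ' = 18.8 − 9.81 = 8.990 kN/m³.
Effective vertical stress at 4.3 m: σ'_v = 15.2×0.9 + 8.990×3.40 = 44.25 kPa.
σ'_h = K_a σ'_v = 0.2245 × 44.25 = 9.931 kPa; u = γ_w × 3.40 = 33.35 kPa.
Total σ_h = 9.931 + 33.35 = 43.29 kPa.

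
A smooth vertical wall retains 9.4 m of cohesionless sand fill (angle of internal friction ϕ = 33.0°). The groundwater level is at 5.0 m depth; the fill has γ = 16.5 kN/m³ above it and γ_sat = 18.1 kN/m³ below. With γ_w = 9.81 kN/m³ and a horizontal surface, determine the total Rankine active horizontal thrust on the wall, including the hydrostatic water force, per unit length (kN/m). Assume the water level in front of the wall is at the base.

286 kN/m

K_a = tan²(45° − φ/2) = 0.2948.
γ' = 18.1 − 9.81 = 8.290 kN/m³. Depth below WT = 4.4 m.
σ'_h at WT = K_a γ d_w = 24.32 kPa; at base = 24.32 + K_a γ' × 4.4 = 35.07 kPa.
P₁ (0–5.0 m) = ½×24.32×5.0 = 60.80. P₂ (5.0–9.4 m) = ½(24.32+35.07)×4.4 = 130.7.
P_w = ½ γ_w h₂² = 0.5×9.81×4.4² = 94.96. Total = 60.80+130.7+94.96 = 286.4 kN/m.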